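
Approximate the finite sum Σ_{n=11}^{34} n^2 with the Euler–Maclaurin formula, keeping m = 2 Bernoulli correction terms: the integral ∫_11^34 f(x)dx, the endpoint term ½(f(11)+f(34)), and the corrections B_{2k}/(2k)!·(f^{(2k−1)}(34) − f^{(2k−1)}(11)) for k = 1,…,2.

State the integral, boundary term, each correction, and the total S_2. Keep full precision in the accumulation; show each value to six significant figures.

S_2 ≈ 13300.0

∫_11^34 x^2 dx evaluates to 12657.7.
½[f(11) + f(34)] = ½[121.000 + 1156.00] = 638.500.
Running total after boundary: 13296.2.
k=1: B_{2}/(2)! × [f^{(1)}(34) − f^{(1)}(11)] = 1/12 × (68.0000 − 22.0000) = 3.83333.
Running total after k=1: 13300.0.
k=2: B_{4}/(4)! × [f^{(3)}(34) − f^{(3)}(11)] = −1/720 × (0.00000 − 0.00000) = 0.00000.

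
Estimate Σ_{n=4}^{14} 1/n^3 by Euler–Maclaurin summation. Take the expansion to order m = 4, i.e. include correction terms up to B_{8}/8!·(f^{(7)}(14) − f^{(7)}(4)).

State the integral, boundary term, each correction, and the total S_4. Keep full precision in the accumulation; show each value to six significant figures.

∫_4^14 1/x^3 dx evaluates to 0.0286990.
Endpoint term: (f(4) + f(14))/2 = (0.0156250 + 0.000364431)/2 = 0.00799472.
So far: 0.0366937.
Order-1 term: 1/12 · (-7.80925e-05 − (-0.0117188)) = 0.000970055.
Partial sum through k=1: 0.0376638.
Order-2 term: −1/720 · (-7.96862e-06 − (-0.0146484)) = -2.03340e-05.
Partial sum through k=2: 0.0376434.
Order-3 term: 1/30240 · (-1.70756e-06 − (-0.0384521)) = 1.27151e-06.
Partial sum through k=3: 0.0376447.
Order-4 term: −1/1209600 · (-6.27267e-07 − (-0.173035)) = -1.43051e-07.

S_4 ≈ 0.0376445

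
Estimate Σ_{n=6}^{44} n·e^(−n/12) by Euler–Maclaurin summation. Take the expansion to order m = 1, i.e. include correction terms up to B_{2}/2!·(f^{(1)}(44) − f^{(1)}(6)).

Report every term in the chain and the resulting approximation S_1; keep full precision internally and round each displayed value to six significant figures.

S_1 ≈ 116.184

Integral: ∫_6^44 x·e^(−x/12) dx = 113.833.
Endpoint term: (f(6) + f(44))/2 = (3.63918 + 1.12471)/2 = 2.38195.
So far: 116.215.
Order-1 term: 1/12 · (-0.0681641 − 0.303265) = -0.0309525.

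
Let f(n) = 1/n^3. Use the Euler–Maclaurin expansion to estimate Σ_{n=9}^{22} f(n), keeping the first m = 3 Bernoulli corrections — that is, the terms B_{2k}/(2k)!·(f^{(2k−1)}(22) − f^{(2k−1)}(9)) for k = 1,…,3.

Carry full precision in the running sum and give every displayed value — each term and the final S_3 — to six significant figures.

∫_9^22 1/x^3 dx evaluates to 0.00513978.
½[f(9) + f(22)] = ½[0.00137174 + 9.39144e-05] = 0.000732828.
So far: 0.00587261.
Order-1 term: 1/12 · (-1.28065e-05 − (-0.000457247)) = 3.70367e-05.
Running total after k=1: 0.00590965.
Order-2 term: −1/720 · (-5.29194e-07 − (-0.000112901)) = -1.56071e-07.
Running total after k=2: 0.00590949.
Order-3 term: 1/30240 · (-4.59218e-08 − (-5.85410e-05)) = 1.93436e-09.

S_3 ≈ 0.00590949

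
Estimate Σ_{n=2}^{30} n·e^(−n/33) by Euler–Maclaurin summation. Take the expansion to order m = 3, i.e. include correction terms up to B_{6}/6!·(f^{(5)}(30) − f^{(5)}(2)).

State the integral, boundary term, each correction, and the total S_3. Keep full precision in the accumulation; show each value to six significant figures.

Integral: ∫_2^30 x·e^(−x/33) dx = 249.470.
Endpoint term: (f(2) + f(30))/2 = (1.88239 + 12.0867)/2 = 6.98455.
So far: 256.455.
Order-1 term: 1/12 · (0.0366264 − 0.884152) = -0.0706271.
Partial sum through k=1: 256.384.
Order-2 term: −1/720 · (0.000773560 − 0.00254044) = 2.45400e-06.
Partial sum through k=2: 256.384.
Order-3 term: 1/30240 · (1.38980e-06 − 3.92010e-06) = -8.36741e-11.

S_3 ≈ 256.384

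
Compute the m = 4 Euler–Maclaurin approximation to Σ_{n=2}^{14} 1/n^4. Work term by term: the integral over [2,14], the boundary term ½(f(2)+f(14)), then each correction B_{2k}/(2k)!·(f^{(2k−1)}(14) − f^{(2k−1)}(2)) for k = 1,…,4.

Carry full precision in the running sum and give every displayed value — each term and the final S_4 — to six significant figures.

S_4 ≈ 0.0821121

Integral: ∫_2^14 1/x^4 dx = 0.0415452.
Endpoint term: (f(2) + f(14))/2 = (0.0625000 + 2.60308e-05)/2 = 0.0312630.
Integral + boundary = 0.0728082.
k=1: B_{2}/(2)! × [f^{(1)}(14) − f^{(1)}(2)] = 1/12 × (-7.43738e-06 − (-0.125000)) = 0.0104160.
Running total after k=1: 0.0832243.
k=2: B_{4}/(4)! × [f^{(3)}(14) − f^{(3)}(2)] = −1/720 × (-1.13837e-06 − (-0.937500)) = -0.00130208.
Running total after k=2: 0.0819222.
k=3: B_{6}/(6)! × [f^{(5)}(14) − f^{(5)}(2)] = 1/30240 × (-3.25250e-07 − (-13.1250)) = 0.000434028.
Running total after k=3: 0.0823562.
k=4: B_{8}/(8)! × [f^{(7)}(14) − f^{(7)}(2)] = −1/1209600 × (-1.49349e-07 − (-295.312)) = -0.000244141.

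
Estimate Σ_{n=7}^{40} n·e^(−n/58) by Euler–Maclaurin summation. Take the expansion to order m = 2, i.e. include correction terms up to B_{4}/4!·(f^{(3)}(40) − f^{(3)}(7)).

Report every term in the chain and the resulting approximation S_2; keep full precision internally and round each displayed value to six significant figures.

∫_7^40 x·e^(−x/58) dx evaluates to 489.443.
Boundary: ½(f(7) + f(40)) = ½(6.20416 + 20.0700) = 13.1371.
So far: 502.580.
k=1: B_{2}/(2)! × [f^{(1)}(40) − f^{(1)}(7)] = 1/12 × (0.155715 − 0.779341) = -0.0519688.
After k=1: 502.528.
k=2: B_{4}/(4)! × [f^{(3)}(40) − f^{(3)}(7)] = −1/720 × (0.000344594 − 0.000758608) = 5.75020e-07.

S_2 ≈ 502.528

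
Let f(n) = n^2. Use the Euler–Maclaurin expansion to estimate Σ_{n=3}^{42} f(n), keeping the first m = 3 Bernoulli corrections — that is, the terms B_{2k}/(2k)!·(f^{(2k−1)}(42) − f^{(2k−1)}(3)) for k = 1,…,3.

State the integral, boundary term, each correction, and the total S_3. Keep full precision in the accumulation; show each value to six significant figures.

S_3 ≈ 25580.0

Integral: ∫_3^42 x^2 dx = 24687.0.
Boundary: ½(f(3) + f(42)) = ½(9.00000 + 1764.00) = 886.500.
Running total after boundary: 25573.5.
k=1: B_{2}/(2)! × [f^{(1)}(42) − f^{(1)}(3)] = 1/12 × (84.0000 − 6.00000) = 6.50000.
Partial sum through k=1: 25580.0.
k=2: B_{4}/(4)! × [f^{(3)}(42) − f^{(3)}(3)] = −1/720 × (0.00000 − 0.00000) = 0.00000.
Partial sum through k=2: 25580.0.
k=3: B_{6}/(6)! × [f^{(5)}(42) − f^{(5)}(3)] = 1/30240 × (0.00000 − 0.00000) = 0.00000.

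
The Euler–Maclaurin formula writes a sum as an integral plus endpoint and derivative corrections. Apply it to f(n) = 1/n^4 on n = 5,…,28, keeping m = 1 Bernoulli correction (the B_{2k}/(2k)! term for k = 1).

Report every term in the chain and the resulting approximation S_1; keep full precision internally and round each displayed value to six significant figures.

S_1 ≈ 0.00355894

∫_5^28 1/x^4 dx evaluates to 0.00265148.
Boundary: ½(f(5) + f(28)) = ½(0.00160000 + 1.62693e-06) = 0.000800813.
Integral + boundary = 0.00345230.
Correction k=1: B_{2}/2! · (f^{(1)}(28) − f^{(1)}(5)) = 1/12 · (-2.32418e-07 − (-0.00128000)) = 0.000106647.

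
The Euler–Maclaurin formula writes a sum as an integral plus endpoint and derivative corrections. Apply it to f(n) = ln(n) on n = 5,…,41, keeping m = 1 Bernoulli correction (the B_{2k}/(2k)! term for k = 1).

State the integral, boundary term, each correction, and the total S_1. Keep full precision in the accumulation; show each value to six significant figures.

S_1 ≈ 110.856

∫_5^41 ln(x) dx evaluates to 108.209.
Boundary: ½(f(5) + f(41)) = ½(1.60944 + 3.71357) = 2.66150.
Running total after boundary: 110.871.
k=1: B_{2}/(2)! × [f^{(1)}(41) − f^{(1)}(5)] = 1/12 × (0.0243902 − 0.200000) = -0.0146341.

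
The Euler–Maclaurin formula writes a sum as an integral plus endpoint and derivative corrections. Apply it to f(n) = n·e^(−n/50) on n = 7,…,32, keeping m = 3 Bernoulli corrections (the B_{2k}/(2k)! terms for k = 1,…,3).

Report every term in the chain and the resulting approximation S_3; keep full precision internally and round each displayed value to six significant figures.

S_3 ≈ 327.205

∫_7^32 x·e^(−x/50) dx evaluates to 315.772.
½[f(7) + f(32)] = ½[6.08551 + 16.8734] = 11.4794.
Integral + boundary = 327.251.
k=1: B_{2}/(2)! × [f^{(1)}(32) − f^{(1)}(7)] = 1/12 × (0.189825 − 0.747648) = -0.0464852.
Partial sum through k=1: 327.205.
k=2: B_{4}/(4)! × [f^{(3)}(32) − f^{(3)}(7)] = −1/720 × (0.000497764 − 0.000994546) = 6.89975e-07.
Partial sum through k=2: 327.205.
k=3: B_{6}/(6)! × [f^{(5)}(32) − f^{(5)}(7)] = 1/30240 × (3.67839e-07 − 6.76013e-07) = -1.01909e-11.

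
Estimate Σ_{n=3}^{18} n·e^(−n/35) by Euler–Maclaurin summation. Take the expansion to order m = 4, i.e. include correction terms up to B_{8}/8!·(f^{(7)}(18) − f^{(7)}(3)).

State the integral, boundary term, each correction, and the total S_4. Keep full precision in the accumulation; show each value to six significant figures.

S_4 ≈ 118.306

The integral term ∫_3^18 x·e^(−x/35) dx = 111.593.
Endpoint term: (f(3) + f(18))/2 = (2.75357 + 10.7627)/2 = 6.75813.
So far: 118.352.
Correction k=1: B_{2}/2! · (f^{(1)}(18) − f^{(1)}(3)) = 1/12 · (0.290422 − 0.839183) = -0.0457301.
After k=1: 118.306.
Correction k=2: B_{4}/4! · (f^{(3)}(18) − f^{(3)}(3)) = −1/720 · (0.00121329 − 0.00218359) = 1.34764e-06.
After k=2: 118.306.
Correction k=3: B_{6}/6! · (f^{(5)}(18) − f^{(5)}(3)) = 1/30240 · (1.78734e-06 − 3.00582e-06) = -4.02935e-11.
After k=3: 118.306.
Correction k=4: B_{8}/8! · (f^{(7)}(18) − f^{(7)}(3)) = −1/1209600 · (2.10959e-09 − 3.45234e-09) = 1.11008e-15.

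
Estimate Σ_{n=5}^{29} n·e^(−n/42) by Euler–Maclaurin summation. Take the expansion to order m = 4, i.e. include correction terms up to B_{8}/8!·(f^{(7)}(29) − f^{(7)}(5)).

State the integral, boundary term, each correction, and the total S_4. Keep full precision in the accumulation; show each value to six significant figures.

S_4 ≈ 266.898

The integral term ∫_5^29 x·e^(−x/42) dx = 257.461.
½[f(5) + f(29)] = ½[4.43883 + 14.5388] = 9.48880.
Running total after boundary: 266.950.
k=1: B_{2}/(2)! × [f^{(1)}(29) − f^{(1)}(5)] = 1/12 × (0.155176 − 0.782079) = -0.0522419.
Partial sum through k=1: 266.898.
k=2: B_{4}/(4)! × [f^{(3)}(29) − f^{(3)}(5)] = −1/720 × (0.000656378 − 0.00144989) = 1.10210e-06.
Partial sum through k=2: 266.898.
k=3: B_{6}/(6)! × [f^{(5)}(29) − f^{(5)}(5)] = 1/30240 × (6.94324e-07 − 1.39253e-06) = -2.30889e-11.
Partial sum through k=3: 266.898.
k=4: B_{8}/(8)! × [f^{(7)}(29) − f^{(7)}(5)] = −1/1209600 × (5.76276e-10 − 1.11289e-09) = 4.43627e-16.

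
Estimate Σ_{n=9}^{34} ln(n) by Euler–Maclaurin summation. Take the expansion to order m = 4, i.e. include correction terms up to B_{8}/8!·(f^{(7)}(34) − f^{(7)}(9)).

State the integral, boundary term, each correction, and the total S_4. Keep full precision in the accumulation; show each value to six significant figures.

The integral term ∫_9^34 ln(x) dx = 75.1212.
½[f(9) + f(34)] = ½[2.19722 + 3.52636] = 2.86179.
So far: 77.9830.
k=1: B_{2}/(2)! × [f^{(1)}(34) − f^{(1)}(9)] = 1/12 × (0.0294118 − 0.111111) = -0.00680828.
Partial sum through k=1: 77.9762.
k=2: B_{4}/(4)! × [f^{(3)}(34) − f^{(3)}(9)] = −1/720 × (5.08854e-05 − 0.00274348) = 3.73972e-06.
Partial sum through k=2: 77.9762.
k=3: B_{6}/(6)! × [f^{(5)}(34) − f^{(5)}(9)] = 1/30240 × (5.28222e-07 − 0.000406442) = -1.34231e-08.
Partial sum through k=3: 77.9762.
k=4: B_{8}/(8)! × [f^{(7)}(34) − f^{(7)}(9)] = −1/1209600 × (1.37082e-08 − 0.000150534) = 1.24438e-10.

S_4 ≈ 77.9762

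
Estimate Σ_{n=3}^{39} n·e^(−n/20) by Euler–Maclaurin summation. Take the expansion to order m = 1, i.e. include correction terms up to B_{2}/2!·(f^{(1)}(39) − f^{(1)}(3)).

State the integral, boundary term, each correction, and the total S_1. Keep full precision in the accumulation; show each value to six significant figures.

∫_3^39 x·e^(−x/20) dx evaluates to 228.042.
½[f(3) + f(39)] = ½[2.58212 + 5.54869] = 4.06541.
Running total after boundary: 232.108.
k=1: B_{2}/(2)! × [f^{(1)}(39) − f^{(1)}(3)] = 1/12 × (-0.135160 − 0.731602) = -0.0722302.

S_1 ≈ 232.035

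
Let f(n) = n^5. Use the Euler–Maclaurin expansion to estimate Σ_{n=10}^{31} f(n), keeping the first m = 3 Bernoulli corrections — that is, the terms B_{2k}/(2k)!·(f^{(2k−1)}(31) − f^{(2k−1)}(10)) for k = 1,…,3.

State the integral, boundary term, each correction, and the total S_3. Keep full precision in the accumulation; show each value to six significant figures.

S_3 ≈ 1.62496e+08

The integral term ∫_10^31 x^5 dx = 1.47751e+08.
½[f(10) + f(31)] = ½[100000 + 2.86292e+07] = 1.43646e+07.
Integral + boundary = 1.62115e+08.
Order-1 term: 1/12 · (4.61760e+06 − 50000.0) = 380634.
Partial sum through k=1: 1.62496e+08.
Order-2 term: −1/720 · (57660.0 − 6000.00) = -71.7500.
Partial sum through k=2: 1.62496e+08.
Order-3 term: 1/30240 · (120.000 − 120.000) = 0.00000.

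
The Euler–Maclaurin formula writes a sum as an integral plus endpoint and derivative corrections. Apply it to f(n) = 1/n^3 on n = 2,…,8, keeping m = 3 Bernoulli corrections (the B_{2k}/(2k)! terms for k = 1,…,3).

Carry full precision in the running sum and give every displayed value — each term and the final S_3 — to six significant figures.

The integral term ∫_2^8 1/x^3 dx = 0.117188.
Endpoint term: (f(2) + f(8))/2 = (0.125000 + 0.00195312)/2 = 0.0634766.
So far: 0.180664.
k=1: B_{2}/(2)! × [f^{(1)}(8) − f^{(1)}(2)] = 1/12 × (-0.000732422 − (-0.187500)) = 0.0155640.
Partial sum through k=1: 0.196228.
k=2: B_{4}/(4)! × [f^{(3)}(8) − f^{(3)}(2)] = −1/720 × (-0.000228882 − (-0.937500)) = -0.00130177.
Partial sum through k=2: 0.194926.
k=3: B_{6}/(6)! × [f^{(5)}(8) − f^{(5)}(2)] = 1/30240 × (-0.000150204 − (-9.84375)) = 0.000325516.

S_3 ≈ 0.195252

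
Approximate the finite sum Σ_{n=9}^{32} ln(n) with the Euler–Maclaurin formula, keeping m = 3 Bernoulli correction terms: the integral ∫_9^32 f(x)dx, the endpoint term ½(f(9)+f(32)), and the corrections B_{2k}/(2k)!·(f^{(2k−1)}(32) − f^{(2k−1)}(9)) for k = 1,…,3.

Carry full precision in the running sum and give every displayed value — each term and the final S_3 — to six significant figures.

The integral term ∫_9^32 ln(x) dx = 68.1285.
Endpoint term: (f(9) + f(32))/2 = (2.19722 + 3.46574)/2 = 2.83148.
Integral + boundary = 70.9600.
k=1: B_{2}/(2)! × [f^{(1)}(32) − f^{(1)}(9)] = 1/12 × (0.0312500 − 0.111111) = -0.00665509.
Partial sum through k=1: 70.9534.
k=2: B_{4}/(4)! × [f^{(3)}(32) − f^{(3)}(9)] = −1/720 × (6.10352e-05 − 0.00274348) = 3.72562e-06.
Partial sum through k=2: 70.9534.
k=3: B_{6}/(6)! × [f^{(5)}(32) − f^{(5)}(9)] = 1/30240 × (7.15256e-07 − 0.000406442) = -1.34169e-08.

S_3 ≈ 70.9534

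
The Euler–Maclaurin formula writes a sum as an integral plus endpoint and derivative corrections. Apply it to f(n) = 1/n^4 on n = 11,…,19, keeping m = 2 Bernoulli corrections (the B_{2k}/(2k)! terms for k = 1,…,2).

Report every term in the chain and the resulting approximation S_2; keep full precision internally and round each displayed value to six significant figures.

The integral term ∫_11^19 1/x^4 dx = 0.000201840.
Endpoint term: (f(11) + f(19))/2 = (6.83013e-05 + 7.67336e-06)/2 = 3.79874e-05.
So far: 0.000239828.
Correction k=1: B_{2}/2! · (f^{(1)}(19) − f^{(1)}(11)) = 1/12 · (-1.61544e-06 − (-2.48369e-05)) = 1.93512e-06.
After k=1: 0.000241763.
Correction k=2: B_{4}/4! · (f^{(3)}(19) − f^{(3)}(11)) = −1/720 · (-1.34247e-07 − (-6.15790e-06)) = -8.36618e-09.

S_2 ≈ 0.000241754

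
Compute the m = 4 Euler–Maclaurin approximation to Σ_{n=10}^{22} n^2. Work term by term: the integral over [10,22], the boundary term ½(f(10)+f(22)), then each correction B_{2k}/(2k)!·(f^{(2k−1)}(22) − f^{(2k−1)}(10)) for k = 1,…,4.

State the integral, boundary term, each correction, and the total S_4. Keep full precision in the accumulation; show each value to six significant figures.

∫_10^22 x^2 dx evaluates to 3216.00.
Boundary: ½(f(10) + f(22)) = ½(100.000 + 484.000) = 292.000.
Integral + boundary = 3508.00.
Correction k=1: B_{2}/2! · (f^{(1)}(22) − f^{(1)}(10)) = 1/12 · (44.0000 − 20.0000) = 2.00000.
Partial sum through k=1: 3510.00.
Correction k=2: B_{4}/4! · (f^{(3)}(22) − f^{(3)}(10)) = −1/720 · (0.00000 − 0.00000) = 0.00000.
Partial sum through k=2: 3510.00.
Correction k=3: B_{6}/6! · (f^{(5)}(22) − f^{(5)}(10)) = 1/30240 · (0.00000 − 0.00000) = 0.00000.
Partial sum through k=3: 3510.00.
Correction k=4: B_{8}/8! · (f^{(7)}(22) − f^{(7)}(10)) = −1/1209600 · (0.00000 − 0.00000) = 0.00000.

S_4 ≈ 3510.00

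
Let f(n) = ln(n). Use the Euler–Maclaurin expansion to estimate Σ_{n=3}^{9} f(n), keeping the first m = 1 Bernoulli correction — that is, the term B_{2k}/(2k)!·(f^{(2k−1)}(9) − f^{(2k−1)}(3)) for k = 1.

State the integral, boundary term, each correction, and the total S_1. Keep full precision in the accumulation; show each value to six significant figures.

S_1 ≈ 12.1086

∫_3^9 ln(x) dx evaluates to 10.4792.
½[f(3) + f(9)] = ½[1.09861 + 2.19722] = 1.64792.
Running total after boundary: 12.1271.
k=1: B_{2}/(2)! × [f^{(1)}(9) − f^{(1)}(3)] = 1/12 × (0.111111 − 0.333333) = -0.0185185.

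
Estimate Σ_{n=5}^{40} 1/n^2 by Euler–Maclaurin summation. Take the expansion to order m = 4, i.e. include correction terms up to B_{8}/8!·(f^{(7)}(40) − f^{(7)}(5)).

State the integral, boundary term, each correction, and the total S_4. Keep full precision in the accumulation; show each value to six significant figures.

∫_5^40 1/x^2 dx evaluates to 0.175000.
½[f(5) + f(40)] = ½[0.0400000 + 0.000625000] = 0.0203125.
Integral + boundary = 0.195312.
Order-1 term: 1/12 · (-3.12500e-05 − (-0.0160000)) = 0.00133073.
Running total after k=1: 0.196643.
Order-2 term: −1/720 · (-2.34375e-07 − (-0.00768000)) = -1.06663e-05.
Running total after k=2: 0.196633.
Order-3 term: 1/30240 · (-4.39453e-09 − (-0.00921600)) = 3.04762e-07.
Running total after k=3: 0.196633.
Order-4 term: −1/1209600 · (-1.53809e-10 − (-0.0206438)) = -1.70667e-08.

S_4 ≈ 0.196633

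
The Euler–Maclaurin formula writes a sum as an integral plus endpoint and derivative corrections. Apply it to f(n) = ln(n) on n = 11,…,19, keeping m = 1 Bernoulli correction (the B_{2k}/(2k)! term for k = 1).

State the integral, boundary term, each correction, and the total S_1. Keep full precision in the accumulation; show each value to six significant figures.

S_1 ≈ 24.2355

∫_11^19 ln(x) dx evaluates to 21.5675.
½[f(11) + f(19)] = ½[2.39790 + 2.94444] = 2.67117.
Running total after boundary: 24.2387.
Order-1 term: 1/12 · (0.0526316 − 0.0909091) = -0.00318979.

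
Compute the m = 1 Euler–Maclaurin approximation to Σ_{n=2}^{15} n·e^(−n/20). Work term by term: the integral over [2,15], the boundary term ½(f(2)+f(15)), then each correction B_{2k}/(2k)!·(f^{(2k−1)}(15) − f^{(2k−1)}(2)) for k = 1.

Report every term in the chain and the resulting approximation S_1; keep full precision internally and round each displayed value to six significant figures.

Integral: ∫_2^15 x·e^(−x/20) dx = 67.4719.
½[f(2) + f(15)] = ½[1.80967 + 7.08550] = 4.44759.
Integral + boundary = 71.9195.
k=1: B_{2}/(2)! × [f^{(1)}(15) − f^{(1)}(2)] = 1/12 × (0.118092 − 0.814354) = -0.0580218.

S_1 ≈ 71.8614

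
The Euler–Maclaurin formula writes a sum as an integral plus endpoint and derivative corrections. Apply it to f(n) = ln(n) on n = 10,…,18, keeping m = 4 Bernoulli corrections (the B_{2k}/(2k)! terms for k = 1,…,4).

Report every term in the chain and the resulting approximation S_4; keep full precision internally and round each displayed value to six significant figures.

Integral: ∫_10^18 ln(x) dx = 21.0008.
Boundary: ½(f(10) + f(18)) = ½(2.30259 + 2.89037) = 2.59648.
Running total after boundary: 23.5973.
k=1: B_{2}/(2)! × [f^{(1)}(18) − f^{(1)}(10)] = 1/12 × (0.0555556 − 0.100000) = -0.00370370.
After k=1: 23.5936.
k=2: B_{4}/(4)! × [f^{(3)}(18) − f^{(3)}(10)] = −1/720 × (0.000342936 − 0.00200000) = 2.30148e-06.
After k=2: 23.5936.
k=3: B_{6}/(6)! × [f^{(5)}(18) − f^{(5)}(10)] = 1/30240 × (1.27013e-05 − 0.000240000) = -7.51649e-09.
After k=3: 23.5936.
k=4: B_{8}/(8)! × [f^{(7)}(18) − f^{(7)}(10)] = −1/1209600 × (1.17605e-06 − 7.20000e-05) = 5.85515e-11.

S_4 ≈ 23.5936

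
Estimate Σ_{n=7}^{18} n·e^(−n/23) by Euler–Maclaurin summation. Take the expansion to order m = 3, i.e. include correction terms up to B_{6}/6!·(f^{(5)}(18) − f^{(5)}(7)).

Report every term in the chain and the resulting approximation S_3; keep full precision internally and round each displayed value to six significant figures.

S_3 ≈ 84.4583

Integral: ∫_7^18 x·e^(−x/23) dx = 77.7963.
Endpoint term: (f(7) + f(18))/2 = (5.16323 + 8.22981)/2 = 6.69652.
So far: 84.4928.
Order-1 term: 1/12 · (0.0993939 − 0.513116) = -0.0344768.
Partial sum through k=1: 84.4583.
Order-2 term: −1/720 · (0.00191648 − 0.00375865) = 2.55857e-06.
Partial sum through k=2: 84.4583.
Order-3 term: 1/30240 · (6.89049e-06 − 1.23768e-05) = -1.81425e-10.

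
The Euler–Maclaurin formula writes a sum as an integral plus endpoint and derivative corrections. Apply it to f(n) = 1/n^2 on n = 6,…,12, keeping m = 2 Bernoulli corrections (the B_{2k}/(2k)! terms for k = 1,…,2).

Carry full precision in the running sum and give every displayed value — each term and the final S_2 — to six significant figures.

Integral: ∫_6^12 1/x^2 dx = 0.0833333.
Endpoint term: (f(6) + f(12))/2 = (0.0277778 + 0.00694444)/2 = 0.0173611.
Running total after boundary: 0.100694.
Order-1 term: 1/12 · (-0.00115741 − (-0.00925926)) = 0.000675154.
Partial sum through k=1: 0.101370.
Order-2 term: −1/720 · (-9.64506e-05 − (-0.00308642)) = -4.15273e-06.

S_2 ≈ 0.101365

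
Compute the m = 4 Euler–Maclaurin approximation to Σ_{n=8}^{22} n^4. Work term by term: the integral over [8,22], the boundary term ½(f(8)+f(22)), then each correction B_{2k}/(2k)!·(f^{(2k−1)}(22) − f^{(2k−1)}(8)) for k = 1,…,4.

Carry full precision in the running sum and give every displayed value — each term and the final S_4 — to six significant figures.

S_4 ≈ 1.14673e+06

∫_8^22 x^4 dx evaluates to 1.02417e+06.
½[f(8) + f(22)] = ½[4096.00 + 234256] = 119176.
So far: 1.14335e+06.
k=1: B_{2}/(2)! × [f^{(1)}(22) − f^{(1)}(8)] = 1/12 × (42592.0 − 2048.00) = 3378.67.
Running total after k=1: 1.14673e+06.
k=2: B_{4}/(4)! × [f^{(3)}(22) − f^{(3)}(8)] = −1/720 × (528.000 − 192.000) = -0.466667.
Running total after k=2: 1.14673e+06.
k=3: B_{6}/(6)! × [f^{(5)}(22) − f^{(5)}(8)] = 1/30240 × (0.00000 − 0.00000) = 0.00000.
Running total after k=3: 1.14673e+06.
k=4: B_{8}/(8)! × [f^{(7)}(22) − f^{(7)}(8)] = −1/1209600 × (0.00000 − 0.00000) = 0.00000.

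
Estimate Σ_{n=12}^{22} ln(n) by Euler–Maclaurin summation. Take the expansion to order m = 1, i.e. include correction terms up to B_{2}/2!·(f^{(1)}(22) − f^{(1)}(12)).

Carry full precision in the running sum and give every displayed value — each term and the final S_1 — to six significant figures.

The integral term ∫_12^22 ln(x) dx = 28.1841.
½[f(12) + f(22)] = ½[2.48491 + 3.09104] = 2.78797.
So far: 30.9720.
Correction k=1: B_{2}/2! · (f^{(1)}(22) − f^{(1)}(12)) = 1/12 · (0.0454545 − 0.0833333) = -0.00315657.

S_1 ≈ 30.9689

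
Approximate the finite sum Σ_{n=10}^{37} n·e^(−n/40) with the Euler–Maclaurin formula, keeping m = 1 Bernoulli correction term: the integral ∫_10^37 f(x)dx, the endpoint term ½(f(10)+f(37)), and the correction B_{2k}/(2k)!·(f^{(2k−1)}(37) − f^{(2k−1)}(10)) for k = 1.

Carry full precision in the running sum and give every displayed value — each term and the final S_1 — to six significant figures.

Integral: ∫_10^37 x·e^(−x/40) dx = 336.285.
Boundary: ½(f(10) + f(37)) = ½(7.78801 + 14.6717) = 11.2298.
Running total after boundary: 347.515.
k=1: B_{2}/(2)! × [f^{(1)}(37) − f^{(1)}(10)] = 1/12 × (0.0297399 − 0.584101) = -0.0461967.

S_1 ≈ 347.468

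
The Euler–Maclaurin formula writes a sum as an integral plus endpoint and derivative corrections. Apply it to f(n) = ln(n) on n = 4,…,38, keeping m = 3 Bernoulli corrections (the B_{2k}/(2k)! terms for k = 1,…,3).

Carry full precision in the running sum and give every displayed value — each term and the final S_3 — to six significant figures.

Integral: ∫_4^38 ln(x) dx = 98.6831.
½[f(4) + f(38)] = ½[1.38629 + 3.63759] = 2.51194.
So far: 101.195.
k=1: B_{2}/(2)! × [f^{(1)}(38) − f^{(1)}(4)] = 1/12 × (0.0263158 − 0.250000) = -0.0186404.
After k=1: 101.176.
k=2: B_{4}/(4)! × [f^{(3)}(38) − f^{(3)}(4)] = −1/720 × (3.64485e-05 − 0.0312500) = 4.33522e-05.
After k=2: 101.176.
k=3: B_{6}/(6)! × [f^{(5)}(38) − f^{(5)}(4)] = 1/30240 × (3.02896e-07 − 0.0234375) = -7.75040e-07.

S_3 ≈ 101.176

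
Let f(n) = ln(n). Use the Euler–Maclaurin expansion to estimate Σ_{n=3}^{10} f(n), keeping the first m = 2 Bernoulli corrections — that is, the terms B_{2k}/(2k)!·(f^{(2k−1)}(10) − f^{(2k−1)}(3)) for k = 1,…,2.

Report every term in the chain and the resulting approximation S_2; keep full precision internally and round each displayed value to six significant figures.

The integral term ∫_3^10 ln(x) dx = 12.7300.
Boundary: ½(f(3) + f(10)) = ½(1.09861 + 2.30259) = 1.70060.
Integral + boundary = 14.4306.
Correction k=1: B_{2}/2! · (f^{(1)}(10) − f^{(1)}(3)) = 1/12 · (0.100000 − 0.333333) = -0.0194444.
Running total after k=1: 14.4112.
Correction k=2: B_{4}/4! · (f^{(3)}(10) − f^{(3)}(3)) = −1/720 · (0.00200000 − 0.0740741) = 0.000100103.

S_2 ≈ 14.4113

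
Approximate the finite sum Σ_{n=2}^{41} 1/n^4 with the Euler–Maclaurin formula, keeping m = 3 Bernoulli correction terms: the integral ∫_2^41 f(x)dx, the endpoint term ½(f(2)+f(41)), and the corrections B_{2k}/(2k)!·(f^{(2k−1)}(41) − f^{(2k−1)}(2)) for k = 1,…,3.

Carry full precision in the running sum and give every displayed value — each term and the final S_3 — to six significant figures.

∫_2^41 1/x^4 dx evaluates to 0.0416618.
½[f(2) + f(41)] = ½[0.0625000 + 3.53887e-07] = 0.0312502.
So far: 0.0729120.
Order-1 term: 1/12 · (-3.45256e-08 − (-0.125000)) = 0.0104167.
Partial sum through k=1: 0.0833287.
Order-2 term: −1/720 · (-6.16161e-10 − (-0.937500)) = -0.00130208.
Partial sum through k=2: 0.0820266.
Order-3 term: 1/30240 · (-2.05265e-11 − (-13.1250)) = 0.000434028.

S_3 ≈ 0.0824606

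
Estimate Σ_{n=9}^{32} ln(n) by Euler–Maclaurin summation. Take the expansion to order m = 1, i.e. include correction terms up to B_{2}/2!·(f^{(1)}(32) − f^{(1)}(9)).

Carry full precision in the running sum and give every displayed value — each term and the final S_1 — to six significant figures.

S_1 ≈ 70.9534

The integral term ∫_9^32 ln(x) dx = 68.1285.
Boundary: ½(f(9) + f(32)) = ½(2.19722 + 3.46574) = 2.83148.
So far: 70.9600.
k=1: B_{2}/(2)! × [f^{(1)}(32) − f^{(1)}(9)] = 1/12 × (0.0312500 − 0.111111) = -0.00665509.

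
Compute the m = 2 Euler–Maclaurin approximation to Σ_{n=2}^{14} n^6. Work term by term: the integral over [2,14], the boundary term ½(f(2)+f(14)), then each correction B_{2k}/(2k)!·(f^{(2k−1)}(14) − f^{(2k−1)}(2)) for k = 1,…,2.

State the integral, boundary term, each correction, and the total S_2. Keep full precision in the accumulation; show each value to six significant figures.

S_2 ≈ 1.90923e+07

∫_2^14 x^6 dx evaluates to 1.50591e+07.
Boundary: ½(f(2) + f(14)) = ½(64.0000 + 7.52954e+06) = 3.76480e+06.
Running total after boundary: 1.88239e+07.
Correction k=1: B_{2}/2! · (f^{(1)}(14) − f^{(1)}(2)) = 1/12 · (3.22694e+06 − 192.000) = 268896.
Partial sum through k=1: 1.90927e+07.
Correction k=2: B_{4}/4! · (f^{(3)}(14) − f^{(3)}(2)) = −1/720 · (329280 − 960.000) = -456.000.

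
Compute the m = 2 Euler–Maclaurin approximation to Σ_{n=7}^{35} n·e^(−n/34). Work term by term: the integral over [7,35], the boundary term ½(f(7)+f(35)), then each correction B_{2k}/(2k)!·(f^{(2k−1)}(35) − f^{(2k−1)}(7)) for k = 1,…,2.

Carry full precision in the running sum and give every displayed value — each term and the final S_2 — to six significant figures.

∫_7^35 x·e^(−x/34) dx evaluates to 296.586.
½[f(7) + f(35)] = ½[5.69750 + 12.5026] = 9.10005.
Running total after boundary: 305.686.
Order-1 term: 1/12 · (-0.0105064 − 0.646355) = -0.0547385.
Partial sum through k=1: 305.631.
Order-2 term: −1/720 · (0.000608934 − 0.00196731) = 1.88664e-06.

S_2 ≈ 305.631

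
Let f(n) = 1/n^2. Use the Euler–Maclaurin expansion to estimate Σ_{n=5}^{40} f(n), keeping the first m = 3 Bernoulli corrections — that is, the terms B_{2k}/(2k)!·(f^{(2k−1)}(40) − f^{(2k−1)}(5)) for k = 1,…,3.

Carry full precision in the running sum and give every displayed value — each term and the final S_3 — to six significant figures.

The integral term ∫_5^40 1/x^2 dx = 0.175000.
Boundary: ½(f(5) + f(40)) = ½(0.0400000 + 0.000625000) = 0.0203125.
Integral + boundary = 0.195312.
k=1: B_{2}/(2)! × [f^{(1)}(40) − f^{(1)}(5)] = 1/12 × (-3.12500e-05 − (-0.0160000)) = 0.00133073.
Partial sum through k=1: 0.196643.
k=2: B_{4}/(4)! × [f^{(3)}(40) − f^{(3)}(5)] = −1/720 × (-2.34375e-07 − (-0.00768000)) = -1.06663e-05.
Partial sum through k=2: 0.196633.
k=3: B_{6}/(6)! × [f^{(5)}(40) − f^{(5)}(5)] = 1/30240 × (-4.39453e-09 − (-0.00921600)) = 3.04762e-07.

S_3 ≈ 0.196633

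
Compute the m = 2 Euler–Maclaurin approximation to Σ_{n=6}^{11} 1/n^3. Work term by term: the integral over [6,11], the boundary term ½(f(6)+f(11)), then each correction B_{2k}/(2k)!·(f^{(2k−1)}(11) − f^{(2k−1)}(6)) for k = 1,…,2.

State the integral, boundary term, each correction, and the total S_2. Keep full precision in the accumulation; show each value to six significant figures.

S_2 ≈ 0.0126212

∫_6^11 1/x^3 dx evaluates to 0.00975666.
Endpoint term: (f(6) + f(11))/2 = (0.00462963 + 0.000751315)/2 = 0.00269047.
So far: 0.0124471.
k=1: B_{2}/(2)! × [f^{(1)}(11) − f^{(1)}(6)] = 1/12 × (-0.000204904 − (-0.00231481)) = 0.000175826.
After k=1: 0.0126230.
k=2: B_{4}/(4)! × [f^{(3)}(11) − f^{(3)}(6)] = −1/720 × (-3.38684e-05 − (-0.00128601)) = -1.73908e-06.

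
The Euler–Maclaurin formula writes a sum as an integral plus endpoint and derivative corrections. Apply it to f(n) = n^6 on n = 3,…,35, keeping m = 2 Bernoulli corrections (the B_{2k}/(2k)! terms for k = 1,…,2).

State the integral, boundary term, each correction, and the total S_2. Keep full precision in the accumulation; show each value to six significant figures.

The integral term ∫_3^35 x^6 dx = 9.19133e+09.
Endpoint term: (f(3) + f(35))/2 = (729.000 + 1.83827e+09)/2 = 9.19133e+08.
Integral + boundary = 1.01105e+10.
k=1: B_{2}/(2)! × [f^{(1)}(35) − f^{(1)}(3)] = 1/12 × (3.15131e+08 − 1458.00) = 2.62608e+07.
After k=1: 1.01367e+10.
k=2: B_{4}/(4)! × [f^{(3)}(35) − f^{(3)}(3)] = −1/720 × (5.14500e+06 − 3240.00) = -7141.33.

S_2 ≈ 1.01367e+10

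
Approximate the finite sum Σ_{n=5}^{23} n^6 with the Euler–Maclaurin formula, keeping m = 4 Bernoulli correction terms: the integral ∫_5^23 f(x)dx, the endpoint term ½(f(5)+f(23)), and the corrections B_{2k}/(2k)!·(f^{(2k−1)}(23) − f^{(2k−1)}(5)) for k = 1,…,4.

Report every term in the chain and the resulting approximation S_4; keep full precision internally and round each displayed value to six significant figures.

Integral: ∫_5^23 x^6 dx = 4.86392e+08.
Endpoint term: (f(5) + f(23))/2 = (15625.0 + 1.48036e+08)/2 = 7.40258e+07.
Integral + boundary = 5.60418e+08.
Order-1 term: 1/12 · (3.86181e+07 − 18750.0) = 3.21661e+06.
After k=1: 5.63635e+08.
Order-2 term: −1/720 · (1.46004e+06 − 15000.0) = -2007.00.
After k=2: 5.63633e+08.
Order-3 term: 1/30240 · (16560.0 − 3600.00) = 0.428571.
After k=3: 5.63633e+08.
Order-4 term: −1/1209600 · (0.00000 − 0.00000) = 0.00000.

S_4 ≈ 5.63633e+08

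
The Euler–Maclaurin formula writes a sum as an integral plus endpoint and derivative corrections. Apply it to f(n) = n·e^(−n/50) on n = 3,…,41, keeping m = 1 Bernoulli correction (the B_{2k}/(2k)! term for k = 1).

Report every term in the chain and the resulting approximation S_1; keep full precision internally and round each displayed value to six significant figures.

∫_3^41 x·e^(−x/50) dx evaluates to 491.712.
Boundary: ½(f(3) + f(41)) = ½(2.82529 + 18.0577) = 10.4415.
So far: 502.153.
k=1: B_{2}/(2)! × [f^{(1)}(41) − f^{(1)}(3)] = 1/12 × (0.0792777 − 0.885259) = -0.0671651.

S_1 ≈ 502.086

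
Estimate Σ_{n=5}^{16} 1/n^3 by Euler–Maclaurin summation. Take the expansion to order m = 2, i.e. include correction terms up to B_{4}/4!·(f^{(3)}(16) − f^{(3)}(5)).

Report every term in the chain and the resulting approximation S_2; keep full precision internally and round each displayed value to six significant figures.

S_2 ≈ 0.0225598

∫_5^16 1/x^3 dx evaluates to 0.0180469.
½[f(5) + f(16)] = ½[0.00800000 + 0.000244141] = 0.00412207.
So far: 0.0221689.
Order-1 term: 1/12 · (-4.57764e-05 − (-0.00480000)) = 0.000396185.
After k=1: 0.0225651.
Order-2 term: −1/720 · (-3.57628e-06 − (-0.00384000)) = -5.32837e-06.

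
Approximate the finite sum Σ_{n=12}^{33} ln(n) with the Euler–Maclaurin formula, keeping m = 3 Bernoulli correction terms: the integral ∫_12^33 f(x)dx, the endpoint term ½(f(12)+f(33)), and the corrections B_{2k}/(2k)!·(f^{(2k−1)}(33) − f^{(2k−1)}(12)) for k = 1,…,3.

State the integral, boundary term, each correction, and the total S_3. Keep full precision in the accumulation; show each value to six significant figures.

The integral term ∫_12^33 ln(x) dx = 64.5659.
Boundary: ½(f(12) + f(33)) = ½(2.48491 + 3.49651) = 2.99071.
So far: 67.5566.
Order-1 term: 1/12 · (0.0303030 − 0.0833333) = -0.00441919.
Running total after k=1: 67.5522.
Order-2 term: −1/720 · (5.56529e-05 − 0.00115741) = 1.53021e-06.
Running total after k=2: 67.5522.
Order-3 term: 1/30240 · (6.13256e-07 − 9.64506e-05) = -3.16922e-09.

S_3 ≈ 67.5522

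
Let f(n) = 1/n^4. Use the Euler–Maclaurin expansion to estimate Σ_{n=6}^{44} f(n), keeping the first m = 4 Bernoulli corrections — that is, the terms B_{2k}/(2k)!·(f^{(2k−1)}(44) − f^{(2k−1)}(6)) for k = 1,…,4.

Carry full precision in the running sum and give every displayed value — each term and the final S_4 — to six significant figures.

The integral term ∫_6^44 1/x^4 dx = 0.00153930.
½[f(6) + f(44)] = ½[0.000771605 + 2.66802e-07] = 0.000385936.
Integral + boundary = 0.00192523.
Correction k=1: B_{2}/2! · (f^{(1)}(44) − f^{(1)}(6)) = 1/12 · (-2.42547e-08 − (-0.000514403)) = 4.28649e-05.
Running total after k=1: 0.00196810.
Correction k=2: B_{4}/4! · (f^{(3)}(44) − f^{(3)}(6)) = −1/720 · (-3.75848e-10 − (-0.000428669)) = -5.95374e-07.
Running total after k=2: 0.00196750.
Correction k=3: B_{6}/6! · (f^{(5)}(44) − f^{(5)}(6)) = 1/30240 · (-1.08716e-11 − (-0.000666819)) = 2.20509e-08.
Running total after k=3: 0.00196752.
Correction k=4: B_{8}/8! · (f^{(7)}(44) − f^{(7)}(6)) = −1/1209600 · (-5.05397e-13 − (-0.00166705)) = -1.37818e-09.

S_4 ≈ 0.00196752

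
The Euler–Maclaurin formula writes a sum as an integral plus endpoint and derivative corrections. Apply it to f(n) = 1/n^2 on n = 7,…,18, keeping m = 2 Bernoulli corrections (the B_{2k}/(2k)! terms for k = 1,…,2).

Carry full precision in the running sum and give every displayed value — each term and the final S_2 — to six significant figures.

The integral term ∫_7^18 1/x^2 dx = 0.0873016.
Boundary: ½(f(7) + f(18)) = ½(0.0204082 + 0.00308642) = 0.0117473.
Running total after boundary: 0.0990489.
Correction k=1: B_{2}/2! · (f^{(1)}(18) − f^{(1)}(7)) = 1/12 · (-0.000342936 − (-0.00583090)) = 0.000457331.
Partial sum through k=1: 0.0995062.
Correction k=2: B_{4}/4! · (f^{(3)}(18) − f^{(3)}(7)) = −1/720 · (-1.27013e-05 − (-0.00142798)) = -1.96566e-06.

S_2 ≈ 0.0995042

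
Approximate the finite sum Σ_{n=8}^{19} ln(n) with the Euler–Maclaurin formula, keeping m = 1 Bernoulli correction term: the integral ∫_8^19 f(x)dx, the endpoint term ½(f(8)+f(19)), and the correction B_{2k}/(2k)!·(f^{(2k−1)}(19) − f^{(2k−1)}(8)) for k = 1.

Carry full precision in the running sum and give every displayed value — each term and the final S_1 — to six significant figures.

S_1 ≈ 30.8147

Integral: ∫_8^19 ln(x) dx = 28.3088.
½[f(8) + f(19)] = ½[2.07944 + 2.94444] = 2.51194.
Integral + boundary = 30.8207.
k=1: B_{2}/(2)! × [f^{(1)}(19) − f^{(1)}(8)] = 1/12 × (0.0526316 − 0.125000) = -0.00603070.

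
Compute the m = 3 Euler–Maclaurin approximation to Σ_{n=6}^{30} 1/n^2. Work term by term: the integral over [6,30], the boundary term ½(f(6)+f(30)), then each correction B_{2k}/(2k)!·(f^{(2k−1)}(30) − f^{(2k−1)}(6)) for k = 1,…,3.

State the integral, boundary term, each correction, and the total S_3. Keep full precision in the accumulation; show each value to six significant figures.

∫_6^30 1/x^2 dx evaluates to 0.133333.
Boundary: ½(f(6) + f(30)) = ½(0.0277778 + 0.00111111) = 0.0144444.
Integral + boundary = 0.147778.
Order-1 term: 1/12 · (-7.40741e-05 − (-0.00925926)) = 0.000765432.
Running total after k=1: 0.148543.
Order-2 term: −1/720 · (-9.87654e-07 − (-0.00308642)) = -4.28532e-06.
Running total after k=2: 0.148539.
Order-3 term: 1/30240 · (-3.29218e-08 − (-0.00257202)) = 8.50524e-08.

S_3 ≈ 0.148539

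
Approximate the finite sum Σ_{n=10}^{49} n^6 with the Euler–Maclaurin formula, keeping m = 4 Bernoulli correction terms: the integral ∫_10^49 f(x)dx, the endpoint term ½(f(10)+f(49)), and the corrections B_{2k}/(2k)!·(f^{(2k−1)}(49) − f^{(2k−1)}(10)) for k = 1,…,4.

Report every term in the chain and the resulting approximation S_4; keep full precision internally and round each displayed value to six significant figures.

S_4 ≈ 1.03950e+11

Integral: ∫_10^49 x^6 dx = 9.68876e+10.
Endpoint term: (f(10) + f(49))/2 = (1.00000e+06 + 1.38413e+10)/2 = 6.92114e+09.
Integral + boundary = 1.03809e+11.
Order-1 term: 1/12 · (1.69485e+09 − 600000) = 1.41188e+08.
Running total after k=1: 1.03950e+11.
Order-2 term: −1/720 · (1.41179e+07 − 120000) = -19441.5.
Running total after k=2: 1.03950e+11.
Order-3 term: 1/30240 · (35280.0 − 7200.00) = 0.928571.
Running total after k=3: 1.03950e+11.
Order-4 term: −1/1209600 · (0.00000 − 0.00000) = 0.00000.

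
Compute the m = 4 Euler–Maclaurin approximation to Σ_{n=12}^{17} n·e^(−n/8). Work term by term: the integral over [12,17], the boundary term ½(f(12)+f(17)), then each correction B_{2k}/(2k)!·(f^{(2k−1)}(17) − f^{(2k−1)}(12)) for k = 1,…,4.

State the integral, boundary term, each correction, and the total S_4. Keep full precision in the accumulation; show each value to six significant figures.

∫_12^17 x·e^(−x/8) dx evaluates to 11.8142.
½[f(12) + f(17)] = ½[2.67756 + 2.03036] = 2.35396.
Running total after boundary: 14.1682.
Correction k=1: B_{2}/2! · (f^{(1)}(17) − f^{(1)}(12)) = 1/12 · (-0.134362 − (-0.111565)) = -0.00189975.
After k=1: 14.1663.
Correction k=2: B_{4}/4! · (f^{(3)}(17) − f^{(3)}(12)) = −1/720 · (0.00163287 − 0.00522961) = 4.99547e-06.
After k=2: 14.1663.
Correction k=3: B_{6}/6! · (f^{(5)}(17) − f^{(5)}(12)) = 1/30240 · (8.38305e-05 − 0.000190663) = -3.53282e-09.
After k=3: 14.1663.
Correction k=4: B_{8}/8! · (f^{(7)}(17) − f^{(7)}(12)) = −1/1209600 · (2.22105e-06 − 4.68146e-06) = 2.03406e-12.

S_4 ≈ 14.1663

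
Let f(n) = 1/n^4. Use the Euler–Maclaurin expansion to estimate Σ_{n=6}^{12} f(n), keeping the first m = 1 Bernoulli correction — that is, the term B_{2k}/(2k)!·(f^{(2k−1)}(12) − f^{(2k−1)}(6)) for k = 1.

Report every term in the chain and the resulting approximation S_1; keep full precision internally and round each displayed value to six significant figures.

∫_6^12 1/x^4 dx evaluates to 0.00135031.
½[f(6) + f(12)] = ½[0.000771605 + 4.82253e-05] = 0.000409915.
So far: 0.00176022.
Correction k=1: B_{2}/2! · (f^{(1)}(12) − f^{(1)}(6)) = 1/12 · (-1.60751e-05 − (-0.000514403)) = 4.15273e-05.

S_1 ≈ 0.00180175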